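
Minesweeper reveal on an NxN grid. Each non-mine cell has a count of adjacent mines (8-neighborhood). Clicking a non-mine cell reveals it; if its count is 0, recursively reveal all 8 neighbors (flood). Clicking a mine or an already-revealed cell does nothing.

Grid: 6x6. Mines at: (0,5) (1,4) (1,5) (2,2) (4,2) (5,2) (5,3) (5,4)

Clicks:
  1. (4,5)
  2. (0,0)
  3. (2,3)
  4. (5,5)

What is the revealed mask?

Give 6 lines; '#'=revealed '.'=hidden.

Answer: ####..
####..
##.#..
##....
##...#
##...#

Derivation:
Click 1 (4,5) count=1: revealed 1 new [(4,5)] -> total=1
Click 2 (0,0) count=0: revealed 16 new [(0,0) (0,1) (0,2) (0,3) (1,0) (1,1) (1,2) (1,3) (2,0) (2,1) (3,0) (3,1) (4,0) (4,1) (5,0) (5,1)] -> total=17
Click 3 (2,3) count=2: revealed 1 new [(2,3)] -> total=18
Click 4 (5,5) count=1: revealed 1 new [(5,5)] -> total=19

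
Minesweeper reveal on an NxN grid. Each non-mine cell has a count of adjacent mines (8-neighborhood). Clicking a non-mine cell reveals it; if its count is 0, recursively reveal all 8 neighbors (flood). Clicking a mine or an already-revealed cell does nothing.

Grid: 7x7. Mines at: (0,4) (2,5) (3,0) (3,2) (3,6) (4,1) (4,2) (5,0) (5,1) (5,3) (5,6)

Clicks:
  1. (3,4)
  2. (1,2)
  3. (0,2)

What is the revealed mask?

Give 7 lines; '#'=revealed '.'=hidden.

Click 1 (3,4) count=1: revealed 1 new [(3,4)] -> total=1
Click 2 (1,2) count=0: revealed 12 new [(0,0) (0,1) (0,2) (0,3) (1,0) (1,1) (1,2) (1,3) (2,0) (2,1) (2,2) (2,3)] -> total=13
Click 3 (0,2) count=0: revealed 0 new [(none)] -> total=13

Answer: ####...
####...
####...
....#..
.......
.......
.......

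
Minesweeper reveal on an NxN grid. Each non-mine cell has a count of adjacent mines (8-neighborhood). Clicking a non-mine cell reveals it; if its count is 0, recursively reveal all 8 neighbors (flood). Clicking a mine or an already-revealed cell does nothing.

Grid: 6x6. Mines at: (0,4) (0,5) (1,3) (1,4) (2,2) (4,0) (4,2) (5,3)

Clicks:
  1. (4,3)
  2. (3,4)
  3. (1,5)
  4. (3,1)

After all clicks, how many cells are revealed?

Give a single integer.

Click 1 (4,3) count=2: revealed 1 new [(4,3)] -> total=1
Click 2 (3,4) count=0: revealed 10 new [(2,3) (2,4) (2,5) (3,3) (3,4) (3,5) (4,4) (4,5) (5,4) (5,5)] -> total=11
Click 3 (1,5) count=3: revealed 1 new [(1,5)] -> total=12
Click 4 (3,1) count=3: revealed 1 new [(3,1)] -> total=13

Answer: 13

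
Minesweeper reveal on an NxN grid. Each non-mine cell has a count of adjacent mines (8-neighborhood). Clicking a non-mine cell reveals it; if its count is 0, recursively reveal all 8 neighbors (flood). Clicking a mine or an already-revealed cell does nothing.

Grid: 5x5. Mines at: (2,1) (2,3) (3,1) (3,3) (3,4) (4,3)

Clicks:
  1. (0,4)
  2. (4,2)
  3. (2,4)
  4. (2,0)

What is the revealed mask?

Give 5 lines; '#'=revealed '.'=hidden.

Click 1 (0,4) count=0: revealed 10 new [(0,0) (0,1) (0,2) (0,3) (0,4) (1,0) (1,1) (1,2) (1,3) (1,4)] -> total=10
Click 2 (4,2) count=3: revealed 1 new [(4,2)] -> total=11
Click 3 (2,4) count=3: revealed 1 new [(2,4)] -> total=12
Click 4 (2,0) count=2: revealed 1 new [(2,0)] -> total=13

Answer: #####
#####
#...#
.....
..#..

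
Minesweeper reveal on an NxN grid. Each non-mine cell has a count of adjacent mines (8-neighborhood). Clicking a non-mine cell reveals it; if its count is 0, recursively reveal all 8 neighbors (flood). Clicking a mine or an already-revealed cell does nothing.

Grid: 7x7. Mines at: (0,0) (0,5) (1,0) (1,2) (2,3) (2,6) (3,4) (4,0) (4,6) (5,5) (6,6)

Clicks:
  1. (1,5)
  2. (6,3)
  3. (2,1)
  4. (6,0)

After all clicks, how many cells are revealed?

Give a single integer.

Click 1 (1,5) count=2: revealed 1 new [(1,5)] -> total=1
Click 2 (6,3) count=0: revealed 17 new [(3,1) (3,2) (3,3) (4,1) (4,2) (4,3) (4,4) (5,0) (5,1) (5,2) (5,3) (5,4) (6,0) (6,1) (6,2) (6,3) (6,4)] -> total=18
Click 3 (2,1) count=2: revealed 1 new [(2,1)] -> total=19
Click 4 (6,0) count=0: revealed 0 new [(none)] -> total=19

Answer: 19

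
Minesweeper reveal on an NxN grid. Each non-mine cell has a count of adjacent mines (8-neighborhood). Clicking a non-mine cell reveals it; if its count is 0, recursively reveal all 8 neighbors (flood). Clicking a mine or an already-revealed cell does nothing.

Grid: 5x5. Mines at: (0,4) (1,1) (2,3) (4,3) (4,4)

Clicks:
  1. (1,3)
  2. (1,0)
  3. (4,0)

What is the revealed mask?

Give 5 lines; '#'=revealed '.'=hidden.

Click 1 (1,3) count=2: revealed 1 new [(1,3)] -> total=1
Click 2 (1,0) count=1: revealed 1 new [(1,0)] -> total=2
Click 3 (4,0) count=0: revealed 9 new [(2,0) (2,1) (2,2) (3,0) (3,1) (3,2) (4,0) (4,1) (4,2)] -> total=11

Answer: .....
#..#.
###..
###..
###..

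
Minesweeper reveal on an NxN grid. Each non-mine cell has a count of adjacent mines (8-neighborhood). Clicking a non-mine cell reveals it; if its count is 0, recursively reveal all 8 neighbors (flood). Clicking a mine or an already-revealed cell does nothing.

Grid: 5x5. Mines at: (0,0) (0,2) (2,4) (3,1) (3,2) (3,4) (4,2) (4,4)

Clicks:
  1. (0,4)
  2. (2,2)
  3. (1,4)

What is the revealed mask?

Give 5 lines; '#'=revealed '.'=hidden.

Answer: ...##
...##
..#..
.....
.....

Derivation:
Click 1 (0,4) count=0: revealed 4 new [(0,3) (0,4) (1,3) (1,4)] -> total=4
Click 2 (2,2) count=2: revealed 1 new [(2,2)] -> total=5
Click 3 (1,4) count=1: revealed 0 new [(none)] -> total=5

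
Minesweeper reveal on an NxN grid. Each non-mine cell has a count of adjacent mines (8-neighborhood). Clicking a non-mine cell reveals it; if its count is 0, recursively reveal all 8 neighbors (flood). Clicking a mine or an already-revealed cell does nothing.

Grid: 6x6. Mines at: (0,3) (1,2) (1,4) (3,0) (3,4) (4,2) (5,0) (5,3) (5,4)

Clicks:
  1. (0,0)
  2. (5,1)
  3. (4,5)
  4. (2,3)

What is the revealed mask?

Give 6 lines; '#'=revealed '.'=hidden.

Answer: ##....
##....
##.#..
......
.....#
.#....

Derivation:
Click 1 (0,0) count=0: revealed 6 new [(0,0) (0,1) (1,0) (1,1) (2,0) (2,1)] -> total=6
Click 2 (5,1) count=2: revealed 1 new [(5,1)] -> total=7
Click 3 (4,5) count=2: revealed 1 new [(4,5)] -> total=8
Click 4 (2,3) count=3: revealed 1 new [(2,3)] -> total=9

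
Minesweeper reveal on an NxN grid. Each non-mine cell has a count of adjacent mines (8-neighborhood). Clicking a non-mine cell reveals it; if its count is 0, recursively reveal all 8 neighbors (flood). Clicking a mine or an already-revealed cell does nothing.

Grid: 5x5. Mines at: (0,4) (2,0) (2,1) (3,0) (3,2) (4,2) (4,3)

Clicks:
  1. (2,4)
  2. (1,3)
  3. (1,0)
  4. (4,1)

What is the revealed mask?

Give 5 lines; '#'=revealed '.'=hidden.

Answer: .....
#..##
...##
...##
.#...

Derivation:
Click 1 (2,4) count=0: revealed 6 new [(1,3) (1,4) (2,3) (2,4) (3,3) (3,4)] -> total=6
Click 2 (1,3) count=1: revealed 0 new [(none)] -> total=6
Click 3 (1,0) count=2: revealed 1 new [(1,0)] -> total=7
Click 4 (4,1) count=3: revealed 1 new [(4,1)] -> total=8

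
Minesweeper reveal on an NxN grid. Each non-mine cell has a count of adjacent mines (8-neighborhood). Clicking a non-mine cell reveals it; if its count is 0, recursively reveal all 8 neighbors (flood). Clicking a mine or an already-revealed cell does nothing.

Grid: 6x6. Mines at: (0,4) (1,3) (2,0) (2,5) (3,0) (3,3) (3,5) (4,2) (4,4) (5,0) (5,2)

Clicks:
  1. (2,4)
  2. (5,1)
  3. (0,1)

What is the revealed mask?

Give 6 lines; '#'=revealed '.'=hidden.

Click 1 (2,4) count=4: revealed 1 new [(2,4)] -> total=1
Click 2 (5,1) count=3: revealed 1 new [(5,1)] -> total=2
Click 3 (0,1) count=0: revealed 6 new [(0,0) (0,1) (0,2) (1,0) (1,1) (1,2)] -> total=8

Answer: ###...
###...
....#.
......
......
.#....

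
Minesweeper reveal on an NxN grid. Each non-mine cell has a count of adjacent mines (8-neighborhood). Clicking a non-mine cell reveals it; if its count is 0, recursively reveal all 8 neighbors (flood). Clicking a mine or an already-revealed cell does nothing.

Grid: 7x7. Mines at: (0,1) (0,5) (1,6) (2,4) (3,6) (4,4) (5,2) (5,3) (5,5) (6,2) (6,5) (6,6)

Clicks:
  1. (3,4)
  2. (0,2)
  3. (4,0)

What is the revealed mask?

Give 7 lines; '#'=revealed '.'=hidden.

Click 1 (3,4) count=2: revealed 1 new [(3,4)] -> total=1
Click 2 (0,2) count=1: revealed 1 new [(0,2)] -> total=2
Click 3 (4,0) count=0: revealed 20 new [(1,0) (1,1) (1,2) (1,3) (2,0) (2,1) (2,2) (2,3) (3,0) (3,1) (3,2) (3,3) (4,0) (4,1) (4,2) (4,3) (5,0) (5,1) (6,0) (6,1)] -> total=22

Answer: ..#....
####...
####...
#####..
####...
##.....
##.....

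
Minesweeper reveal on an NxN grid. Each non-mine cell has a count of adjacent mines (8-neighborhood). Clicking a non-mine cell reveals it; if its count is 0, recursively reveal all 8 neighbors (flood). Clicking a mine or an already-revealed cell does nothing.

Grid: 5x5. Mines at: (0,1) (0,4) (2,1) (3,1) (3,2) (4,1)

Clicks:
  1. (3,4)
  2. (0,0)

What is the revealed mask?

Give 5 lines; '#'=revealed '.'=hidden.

Click 1 (3,4) count=0: revealed 8 new [(1,3) (1,4) (2,3) (2,4) (3,3) (3,4) (4,3) (4,4)] -> total=8
Click 2 (0,0) count=1: revealed 1 new [(0,0)] -> total=9

Answer: #....
...##
...##
...##
...##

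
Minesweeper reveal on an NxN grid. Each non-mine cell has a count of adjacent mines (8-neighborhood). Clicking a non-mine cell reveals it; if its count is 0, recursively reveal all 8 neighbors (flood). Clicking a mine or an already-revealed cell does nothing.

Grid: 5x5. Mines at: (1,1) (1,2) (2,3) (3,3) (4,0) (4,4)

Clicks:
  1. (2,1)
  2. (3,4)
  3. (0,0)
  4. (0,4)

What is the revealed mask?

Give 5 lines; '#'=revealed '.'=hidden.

Click 1 (2,1) count=2: revealed 1 new [(2,1)] -> total=1
Click 2 (3,4) count=3: revealed 1 new [(3,4)] -> total=2
Click 3 (0,0) count=1: revealed 1 new [(0,0)] -> total=3
Click 4 (0,4) count=0: revealed 4 new [(0,3) (0,4) (1,3) (1,4)] -> total=7

Answer: #..##
...##
.#...
....#
.....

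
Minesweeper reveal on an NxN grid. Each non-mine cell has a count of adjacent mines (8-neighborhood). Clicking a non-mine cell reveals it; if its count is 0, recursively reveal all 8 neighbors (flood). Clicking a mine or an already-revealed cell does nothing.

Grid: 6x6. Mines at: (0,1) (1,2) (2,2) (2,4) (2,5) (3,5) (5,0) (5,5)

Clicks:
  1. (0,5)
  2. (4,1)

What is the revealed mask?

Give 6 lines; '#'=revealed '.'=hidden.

Answer: ...###
...###
......
......
.#....
......

Derivation:
Click 1 (0,5) count=0: revealed 6 new [(0,3) (0,4) (0,5) (1,3) (1,4) (1,5)] -> total=6
Click 2 (4,1) count=1: revealed 1 new [(4,1)] -> total=7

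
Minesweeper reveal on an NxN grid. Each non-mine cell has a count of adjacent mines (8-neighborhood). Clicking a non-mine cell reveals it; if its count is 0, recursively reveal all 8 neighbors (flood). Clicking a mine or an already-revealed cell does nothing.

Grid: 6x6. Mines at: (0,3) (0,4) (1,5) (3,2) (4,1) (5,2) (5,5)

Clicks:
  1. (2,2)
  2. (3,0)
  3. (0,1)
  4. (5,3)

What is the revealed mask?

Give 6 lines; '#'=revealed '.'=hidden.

Answer: ###...
###...
###...
##....
......
...#..

Derivation:
Click 1 (2,2) count=1: revealed 1 new [(2,2)] -> total=1
Click 2 (3,0) count=1: revealed 1 new [(3,0)] -> total=2
Click 3 (0,1) count=0: revealed 9 new [(0,0) (0,1) (0,2) (1,0) (1,1) (1,2) (2,0) (2,1) (3,1)] -> total=11
Click 4 (5,3) count=1: revealed 1 new [(5,3)] -> total=12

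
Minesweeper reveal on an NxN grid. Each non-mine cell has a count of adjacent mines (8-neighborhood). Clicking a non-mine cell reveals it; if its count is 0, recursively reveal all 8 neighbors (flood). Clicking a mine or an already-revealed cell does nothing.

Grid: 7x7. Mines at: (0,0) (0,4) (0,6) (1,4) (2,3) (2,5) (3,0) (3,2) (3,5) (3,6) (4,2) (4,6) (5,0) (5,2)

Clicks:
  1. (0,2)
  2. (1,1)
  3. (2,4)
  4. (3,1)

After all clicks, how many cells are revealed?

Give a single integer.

Answer: 8

Derivation:
Click 1 (0,2) count=0: revealed 6 new [(0,1) (0,2) (0,3) (1,1) (1,2) (1,3)] -> total=6
Click 2 (1,1) count=1: revealed 0 new [(none)] -> total=6
Click 3 (2,4) count=4: revealed 1 new [(2,4)] -> total=7
Click 4 (3,1) count=3: revealed 1 new [(3,1)] -> total=8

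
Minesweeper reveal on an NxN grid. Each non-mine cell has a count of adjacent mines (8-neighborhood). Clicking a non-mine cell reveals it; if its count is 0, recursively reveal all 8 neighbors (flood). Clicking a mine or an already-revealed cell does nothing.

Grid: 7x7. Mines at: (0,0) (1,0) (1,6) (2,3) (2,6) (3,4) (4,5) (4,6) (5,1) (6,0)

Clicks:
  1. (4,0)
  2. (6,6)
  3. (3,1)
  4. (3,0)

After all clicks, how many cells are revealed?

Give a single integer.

Answer: 21

Derivation:
Click 1 (4,0) count=1: revealed 1 new [(4,0)] -> total=1
Click 2 (6,6) count=0: revealed 13 new [(4,2) (4,3) (4,4) (5,2) (5,3) (5,4) (5,5) (5,6) (6,2) (6,3) (6,4) (6,5) (6,6)] -> total=14
Click 3 (3,1) count=0: revealed 7 new [(2,0) (2,1) (2,2) (3,0) (3,1) (3,2) (4,1)] -> total=21
Click 4 (3,0) count=0: revealed 0 new [(none)] -> total=21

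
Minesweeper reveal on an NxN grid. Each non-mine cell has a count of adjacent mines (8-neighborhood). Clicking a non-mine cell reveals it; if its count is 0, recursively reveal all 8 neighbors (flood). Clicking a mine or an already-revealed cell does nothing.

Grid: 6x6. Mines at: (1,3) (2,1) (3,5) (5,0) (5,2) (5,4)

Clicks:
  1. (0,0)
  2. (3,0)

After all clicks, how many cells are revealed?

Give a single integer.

Answer: 7

Derivation:
Click 1 (0,0) count=0: revealed 6 new [(0,0) (0,1) (0,2) (1,0) (1,1) (1,2)] -> total=6
Click 2 (3,0) count=1: revealed 1 new [(3,0)] -> total=7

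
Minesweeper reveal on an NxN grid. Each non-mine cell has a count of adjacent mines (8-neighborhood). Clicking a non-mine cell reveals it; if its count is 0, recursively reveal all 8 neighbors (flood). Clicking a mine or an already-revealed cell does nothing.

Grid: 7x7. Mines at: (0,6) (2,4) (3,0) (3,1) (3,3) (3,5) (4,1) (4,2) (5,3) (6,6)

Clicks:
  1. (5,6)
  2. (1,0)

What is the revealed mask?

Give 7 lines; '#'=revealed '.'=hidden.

Answer: ######.
######.
####...
.......
.......
......#
.......

Derivation:
Click 1 (5,6) count=1: revealed 1 new [(5,6)] -> total=1
Click 2 (1,0) count=0: revealed 16 new [(0,0) (0,1) (0,2) (0,3) (0,4) (0,5) (1,0) (1,1) (1,2) (1,3) (1,4) (1,5) (2,0) (2,1) (2,2) (2,3)] -> total=17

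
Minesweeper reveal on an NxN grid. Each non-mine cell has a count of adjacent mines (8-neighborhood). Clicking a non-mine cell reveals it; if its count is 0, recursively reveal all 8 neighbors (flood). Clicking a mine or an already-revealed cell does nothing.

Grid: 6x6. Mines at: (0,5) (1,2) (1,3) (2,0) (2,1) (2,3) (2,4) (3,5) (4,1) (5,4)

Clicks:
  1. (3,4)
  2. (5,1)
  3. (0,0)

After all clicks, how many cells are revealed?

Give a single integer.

Answer: 6

Derivation:
Click 1 (3,4) count=3: revealed 1 new [(3,4)] -> total=1
Click 2 (5,1) count=1: revealed 1 new [(5,1)] -> total=2
Click 3 (0,0) count=0: revealed 4 new [(0,0) (0,1) (1,0) (1,1)] -> total=6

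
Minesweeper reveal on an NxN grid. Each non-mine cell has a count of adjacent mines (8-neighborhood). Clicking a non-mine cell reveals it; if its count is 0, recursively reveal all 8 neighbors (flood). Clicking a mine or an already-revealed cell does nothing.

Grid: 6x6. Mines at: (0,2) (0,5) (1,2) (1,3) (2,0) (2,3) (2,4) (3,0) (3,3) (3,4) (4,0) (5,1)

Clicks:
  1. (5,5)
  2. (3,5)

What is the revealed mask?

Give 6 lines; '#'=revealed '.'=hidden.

Answer: ......
......
......
.....#
..####
..####

Derivation:
Click 1 (5,5) count=0: revealed 8 new [(4,2) (4,3) (4,4) (4,5) (5,2) (5,3) (5,4) (5,5)] -> total=8
Click 2 (3,5) count=2: revealed 1 new [(3,5)] -> total=9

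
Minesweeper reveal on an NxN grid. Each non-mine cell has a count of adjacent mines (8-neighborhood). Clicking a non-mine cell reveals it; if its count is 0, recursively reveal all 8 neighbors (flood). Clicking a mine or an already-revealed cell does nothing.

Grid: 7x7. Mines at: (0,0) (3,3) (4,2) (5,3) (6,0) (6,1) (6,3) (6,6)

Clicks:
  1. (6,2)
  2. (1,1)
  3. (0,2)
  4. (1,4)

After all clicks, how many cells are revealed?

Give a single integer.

Click 1 (6,2) count=3: revealed 1 new [(6,2)] -> total=1
Click 2 (1,1) count=1: revealed 1 new [(1,1)] -> total=2
Click 3 (0,2) count=0: revealed 35 new [(0,1) (0,2) (0,3) (0,4) (0,5) (0,6) (1,0) (1,2) (1,3) (1,4) (1,5) (1,6) (2,0) (2,1) (2,2) (2,3) (2,4) (2,5) (2,6) (3,0) (3,1) (3,2) (3,4) (3,5) (3,6) (4,0) (4,1) (4,4) (4,5) (4,6) (5,0) (5,1) (5,4) (5,5) (5,6)] -> total=37
Click 4 (1,4) count=0: revealed 0 new [(none)] -> total=37

Answer: 37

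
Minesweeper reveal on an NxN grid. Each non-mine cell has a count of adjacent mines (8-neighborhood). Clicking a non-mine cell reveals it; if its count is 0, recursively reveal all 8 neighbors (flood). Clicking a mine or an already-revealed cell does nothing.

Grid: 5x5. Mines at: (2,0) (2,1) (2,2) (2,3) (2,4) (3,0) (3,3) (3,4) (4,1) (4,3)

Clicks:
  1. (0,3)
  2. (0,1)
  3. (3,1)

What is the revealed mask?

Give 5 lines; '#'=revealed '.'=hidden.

Answer: #####
#####
.....
.#...
.....

Derivation:
Click 1 (0,3) count=0: revealed 10 new [(0,0) (0,1) (0,2) (0,3) (0,4) (1,0) (1,1) (1,2) (1,3) (1,4)] -> total=10
Click 2 (0,1) count=0: revealed 0 new [(none)] -> total=10
Click 3 (3,1) count=5: revealed 1 new [(3,1)] -> total=11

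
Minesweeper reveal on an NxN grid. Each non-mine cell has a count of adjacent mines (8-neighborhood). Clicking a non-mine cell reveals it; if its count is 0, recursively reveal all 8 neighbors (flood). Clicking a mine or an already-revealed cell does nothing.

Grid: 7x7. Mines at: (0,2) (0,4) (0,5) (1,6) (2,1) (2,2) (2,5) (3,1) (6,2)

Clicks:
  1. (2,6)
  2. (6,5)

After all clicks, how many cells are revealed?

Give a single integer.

Click 1 (2,6) count=2: revealed 1 new [(2,6)] -> total=1
Click 2 (6,5) count=0: revealed 19 new [(3,2) (3,3) (3,4) (3,5) (3,6) (4,2) (4,3) (4,4) (4,5) (4,6) (5,2) (5,3) (5,4) (5,5) (5,6) (6,3) (6,4) (6,5) (6,6)] -> total=20

Answer: 20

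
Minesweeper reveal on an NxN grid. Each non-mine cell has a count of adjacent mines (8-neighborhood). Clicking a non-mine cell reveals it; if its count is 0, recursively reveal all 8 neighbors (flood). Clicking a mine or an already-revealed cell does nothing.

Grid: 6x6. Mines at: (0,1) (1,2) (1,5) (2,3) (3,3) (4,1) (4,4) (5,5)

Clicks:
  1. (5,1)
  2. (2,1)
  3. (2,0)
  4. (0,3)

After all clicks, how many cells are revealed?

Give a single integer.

Answer: 8

Derivation:
Click 1 (5,1) count=1: revealed 1 new [(5,1)] -> total=1
Click 2 (2,1) count=1: revealed 1 new [(2,1)] -> total=2
Click 3 (2,0) count=0: revealed 5 new [(1,0) (1,1) (2,0) (3,0) (3,1)] -> total=7
Click 4 (0,3) count=1: revealed 1 new [(0,3)] -> total=8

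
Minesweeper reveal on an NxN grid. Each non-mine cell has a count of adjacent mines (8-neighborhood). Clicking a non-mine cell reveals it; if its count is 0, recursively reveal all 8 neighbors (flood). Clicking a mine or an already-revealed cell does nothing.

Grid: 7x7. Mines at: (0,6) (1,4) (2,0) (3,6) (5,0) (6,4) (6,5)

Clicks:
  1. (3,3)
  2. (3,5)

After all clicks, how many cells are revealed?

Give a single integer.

Click 1 (3,3) count=0: revealed 31 new [(0,0) (0,1) (0,2) (0,3) (1,0) (1,1) (1,2) (1,3) (2,1) (2,2) (2,3) (2,4) (2,5) (3,1) (3,2) (3,3) (3,4) (3,5) (4,1) (4,2) (4,3) (4,4) (4,5) (5,1) (5,2) (5,3) (5,4) (5,5) (6,1) (6,2) (6,3)] -> total=31
Click 2 (3,5) count=1: revealed 0 new [(none)] -> total=31

Answer: 31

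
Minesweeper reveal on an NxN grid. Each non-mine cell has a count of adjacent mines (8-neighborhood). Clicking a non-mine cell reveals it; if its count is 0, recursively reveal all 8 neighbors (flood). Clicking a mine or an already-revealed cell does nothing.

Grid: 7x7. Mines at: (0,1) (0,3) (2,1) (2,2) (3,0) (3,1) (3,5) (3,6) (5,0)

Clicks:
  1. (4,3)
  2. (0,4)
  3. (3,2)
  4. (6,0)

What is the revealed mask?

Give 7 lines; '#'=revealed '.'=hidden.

Answer: ....#..
.......
.......
..###..
.######
.######
#######

Derivation:
Click 1 (4,3) count=0: revealed 21 new [(3,2) (3,3) (3,4) (4,1) (4,2) (4,3) (4,4) (4,5) (4,6) (5,1) (5,2) (5,3) (5,4) (5,5) (5,6) (6,1) (6,2) (6,3) (6,4) (6,5) (6,6)] -> total=21
Click 2 (0,4) count=1: revealed 1 new [(0,4)] -> total=22
Click 3 (3,2) count=3: revealed 0 new [(none)] -> total=22
Click 4 (6,0) count=1: revealed 1 new [(6,0)] -> total=23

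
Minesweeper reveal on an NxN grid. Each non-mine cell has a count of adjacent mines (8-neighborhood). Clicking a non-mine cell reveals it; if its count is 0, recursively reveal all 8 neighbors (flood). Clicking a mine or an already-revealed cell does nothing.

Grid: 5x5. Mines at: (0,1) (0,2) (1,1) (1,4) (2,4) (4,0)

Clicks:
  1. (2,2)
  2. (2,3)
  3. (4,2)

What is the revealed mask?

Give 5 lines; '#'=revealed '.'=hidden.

Answer: .....
.....
.###.
.####
.####

Derivation:
Click 1 (2,2) count=1: revealed 1 new [(2,2)] -> total=1
Click 2 (2,3) count=2: revealed 1 new [(2,3)] -> total=2
Click 3 (4,2) count=0: revealed 9 new [(2,1) (3,1) (3,2) (3,3) (3,4) (4,1) (4,2) (4,3) (4,4)] -> total=11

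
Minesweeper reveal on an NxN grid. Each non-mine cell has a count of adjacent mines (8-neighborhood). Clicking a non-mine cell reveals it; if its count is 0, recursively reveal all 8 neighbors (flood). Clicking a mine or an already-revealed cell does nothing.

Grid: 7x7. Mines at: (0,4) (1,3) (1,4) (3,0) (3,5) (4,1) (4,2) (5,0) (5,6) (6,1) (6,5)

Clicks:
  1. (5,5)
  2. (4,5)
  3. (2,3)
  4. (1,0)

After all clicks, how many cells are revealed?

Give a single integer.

Click 1 (5,5) count=2: revealed 1 new [(5,5)] -> total=1
Click 2 (4,5) count=2: revealed 1 new [(4,5)] -> total=2
Click 3 (2,3) count=2: revealed 1 new [(2,3)] -> total=3
Click 4 (1,0) count=0: revealed 9 new [(0,0) (0,1) (0,2) (1,0) (1,1) (1,2) (2,0) (2,1) (2,2)] -> total=12

Answer: 12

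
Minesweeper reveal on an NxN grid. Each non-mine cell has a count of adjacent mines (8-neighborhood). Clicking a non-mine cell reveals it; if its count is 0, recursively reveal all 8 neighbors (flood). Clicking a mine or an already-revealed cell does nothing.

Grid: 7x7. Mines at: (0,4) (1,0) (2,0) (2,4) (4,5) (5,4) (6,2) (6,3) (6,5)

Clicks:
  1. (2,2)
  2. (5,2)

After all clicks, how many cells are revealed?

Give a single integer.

Click 1 (2,2) count=0: revealed 23 new [(0,1) (0,2) (0,3) (1,1) (1,2) (1,3) (2,1) (2,2) (2,3) (3,0) (3,1) (3,2) (3,3) (4,0) (4,1) (4,2) (4,3) (5,0) (5,1) (5,2) (5,3) (6,0) (6,1)] -> total=23
Click 2 (5,2) count=2: revealed 0 new [(none)] -> total=23

Answer: 23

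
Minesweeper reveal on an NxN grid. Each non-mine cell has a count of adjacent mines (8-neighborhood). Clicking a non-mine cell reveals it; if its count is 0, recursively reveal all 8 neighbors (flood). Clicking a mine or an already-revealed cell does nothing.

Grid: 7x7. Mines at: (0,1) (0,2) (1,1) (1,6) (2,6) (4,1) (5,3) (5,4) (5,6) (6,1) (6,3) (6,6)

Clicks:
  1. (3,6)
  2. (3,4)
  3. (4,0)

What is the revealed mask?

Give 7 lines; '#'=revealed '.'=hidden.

Click 1 (3,6) count=1: revealed 1 new [(3,6)] -> total=1
Click 2 (3,4) count=0: revealed 19 new [(0,3) (0,4) (0,5) (1,2) (1,3) (1,4) (1,5) (2,2) (2,3) (2,4) (2,5) (3,2) (3,3) (3,4) (3,5) (4,2) (4,3) (4,4) (4,5)] -> total=20
Click 3 (4,0) count=1: revealed 1 new [(4,0)] -> total=21

Answer: ...###.
..####.
..####.
..#####
#.####.
.......
.......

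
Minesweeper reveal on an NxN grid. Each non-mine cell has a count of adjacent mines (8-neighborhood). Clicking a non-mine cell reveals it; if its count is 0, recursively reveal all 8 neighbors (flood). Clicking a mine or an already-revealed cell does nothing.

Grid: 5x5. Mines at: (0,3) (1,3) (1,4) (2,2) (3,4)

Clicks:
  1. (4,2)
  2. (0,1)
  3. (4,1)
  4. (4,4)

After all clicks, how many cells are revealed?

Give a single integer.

Answer: 17

Derivation:
Click 1 (4,2) count=0: revealed 16 new [(0,0) (0,1) (0,2) (1,0) (1,1) (1,2) (2,0) (2,1) (3,0) (3,1) (3,2) (3,3) (4,0) (4,1) (4,2) (4,3)] -> total=16
Click 2 (0,1) count=0: revealed 0 new [(none)] -> total=16
Click 3 (4,1) count=0: revealed 0 new [(none)] -> total=16
Click 4 (4,4) count=1: revealed 1 new [(4,4)] -> total=17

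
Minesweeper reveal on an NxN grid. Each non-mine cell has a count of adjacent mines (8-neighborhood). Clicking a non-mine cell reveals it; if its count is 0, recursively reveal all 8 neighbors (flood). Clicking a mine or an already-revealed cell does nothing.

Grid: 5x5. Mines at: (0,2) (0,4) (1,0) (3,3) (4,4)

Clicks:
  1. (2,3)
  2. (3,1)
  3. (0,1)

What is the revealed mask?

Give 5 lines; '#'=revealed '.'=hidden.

Click 1 (2,3) count=1: revealed 1 new [(2,3)] -> total=1
Click 2 (3,1) count=0: revealed 9 new [(2,0) (2,1) (2,2) (3,0) (3,1) (3,2) (4,0) (4,1) (4,2)] -> total=10
Click 3 (0,1) count=2: revealed 1 new [(0,1)] -> total=11

Answer: .#...
.....
####.
###..
###..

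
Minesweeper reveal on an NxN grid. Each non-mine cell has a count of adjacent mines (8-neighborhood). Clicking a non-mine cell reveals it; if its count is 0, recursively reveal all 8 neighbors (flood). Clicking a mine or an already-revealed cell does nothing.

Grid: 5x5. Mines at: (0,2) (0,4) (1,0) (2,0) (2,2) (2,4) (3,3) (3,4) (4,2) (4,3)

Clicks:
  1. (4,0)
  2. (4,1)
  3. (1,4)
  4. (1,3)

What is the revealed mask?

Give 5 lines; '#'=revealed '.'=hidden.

Click 1 (4,0) count=0: revealed 4 new [(3,0) (3,1) (4,0) (4,1)] -> total=4
Click 2 (4,1) count=1: revealed 0 new [(none)] -> total=4
Click 3 (1,4) count=2: revealed 1 new [(1,4)] -> total=5
Click 4 (1,3) count=4: revealed 1 new [(1,3)] -> total=6

Answer: .....
...##
.....
##...
##...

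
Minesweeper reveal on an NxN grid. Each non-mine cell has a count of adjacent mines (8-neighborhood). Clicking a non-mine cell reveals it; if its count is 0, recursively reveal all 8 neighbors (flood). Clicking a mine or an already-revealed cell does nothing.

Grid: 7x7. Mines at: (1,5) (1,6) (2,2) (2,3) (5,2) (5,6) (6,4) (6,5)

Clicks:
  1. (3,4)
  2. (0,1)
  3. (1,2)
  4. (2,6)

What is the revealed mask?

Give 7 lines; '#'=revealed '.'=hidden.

Click 1 (3,4) count=1: revealed 1 new [(3,4)] -> total=1
Click 2 (0,1) count=0: revealed 20 new [(0,0) (0,1) (0,2) (0,3) (0,4) (1,0) (1,1) (1,2) (1,3) (1,4) (2,0) (2,1) (3,0) (3,1) (4,0) (4,1) (5,0) (5,1) (6,0) (6,1)] -> total=21
Click 3 (1,2) count=2: revealed 0 new [(none)] -> total=21
Click 4 (2,6) count=2: revealed 1 new [(2,6)] -> total=22

Answer: #####..
#####..
##....#
##..#..
##.....
##.....
##.....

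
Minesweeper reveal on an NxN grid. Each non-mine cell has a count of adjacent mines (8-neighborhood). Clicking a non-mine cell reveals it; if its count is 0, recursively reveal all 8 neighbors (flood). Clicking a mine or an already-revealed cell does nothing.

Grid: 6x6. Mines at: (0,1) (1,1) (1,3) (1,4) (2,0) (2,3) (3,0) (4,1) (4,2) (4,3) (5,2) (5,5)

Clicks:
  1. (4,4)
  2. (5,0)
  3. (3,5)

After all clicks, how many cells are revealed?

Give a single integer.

Answer: 7

Derivation:
Click 1 (4,4) count=2: revealed 1 new [(4,4)] -> total=1
Click 2 (5,0) count=1: revealed 1 new [(5,0)] -> total=2
Click 3 (3,5) count=0: revealed 5 new [(2,4) (2,5) (3,4) (3,5) (4,5)] -> total=7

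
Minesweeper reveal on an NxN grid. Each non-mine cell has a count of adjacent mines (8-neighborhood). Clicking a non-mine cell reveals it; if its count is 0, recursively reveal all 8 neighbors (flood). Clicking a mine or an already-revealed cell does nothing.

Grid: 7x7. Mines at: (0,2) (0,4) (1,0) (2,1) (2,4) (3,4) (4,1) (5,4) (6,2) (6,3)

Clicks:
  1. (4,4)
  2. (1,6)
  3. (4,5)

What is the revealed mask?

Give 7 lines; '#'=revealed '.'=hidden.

Answer: .....##
.....##
.....##
.....##
....###
.....##
.....##

Derivation:
Click 1 (4,4) count=2: revealed 1 new [(4,4)] -> total=1
Click 2 (1,6) count=0: revealed 14 new [(0,5) (0,6) (1,5) (1,6) (2,5) (2,6) (3,5) (3,6) (4,5) (4,6) (5,5) (5,6) (6,5) (6,6)] -> total=15
Click 3 (4,5) count=2: revealed 0 new [(none)] -> total=15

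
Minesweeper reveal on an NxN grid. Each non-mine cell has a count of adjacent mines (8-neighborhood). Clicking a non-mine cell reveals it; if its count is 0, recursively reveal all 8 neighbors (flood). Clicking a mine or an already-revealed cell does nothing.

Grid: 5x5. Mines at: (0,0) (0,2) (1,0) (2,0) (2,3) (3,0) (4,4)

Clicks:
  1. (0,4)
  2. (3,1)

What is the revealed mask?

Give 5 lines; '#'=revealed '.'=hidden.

Click 1 (0,4) count=0: revealed 4 new [(0,3) (0,4) (1,3) (1,4)] -> total=4
Click 2 (3,1) count=2: revealed 1 new [(3,1)] -> total=5

Answer: ...##
...##
.....
.#...
.....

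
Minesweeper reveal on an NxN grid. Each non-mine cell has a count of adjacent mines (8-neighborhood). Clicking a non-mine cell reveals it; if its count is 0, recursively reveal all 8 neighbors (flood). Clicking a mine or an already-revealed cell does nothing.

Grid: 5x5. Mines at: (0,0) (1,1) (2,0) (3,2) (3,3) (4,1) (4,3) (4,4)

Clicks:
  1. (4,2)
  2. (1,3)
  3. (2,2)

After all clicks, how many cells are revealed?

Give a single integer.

Click 1 (4,2) count=4: revealed 1 new [(4,2)] -> total=1
Click 2 (1,3) count=0: revealed 9 new [(0,2) (0,3) (0,4) (1,2) (1,3) (1,4) (2,2) (2,3) (2,4)] -> total=10
Click 3 (2,2) count=3: revealed 0 new [(none)] -> total=10

Answer: 10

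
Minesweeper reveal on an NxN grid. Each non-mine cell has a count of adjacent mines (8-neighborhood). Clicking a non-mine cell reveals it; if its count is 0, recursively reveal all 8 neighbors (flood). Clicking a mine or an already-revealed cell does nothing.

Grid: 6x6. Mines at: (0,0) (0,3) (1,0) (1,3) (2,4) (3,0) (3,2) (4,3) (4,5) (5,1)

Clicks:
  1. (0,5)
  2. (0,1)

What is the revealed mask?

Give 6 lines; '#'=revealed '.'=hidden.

Answer: .#..##
....##
......
......
......
......

Derivation:
Click 1 (0,5) count=0: revealed 4 new [(0,4) (0,5) (1,4) (1,5)] -> total=4
Click 2 (0,1) count=2: revealed 1 new [(0,1)] -> total=5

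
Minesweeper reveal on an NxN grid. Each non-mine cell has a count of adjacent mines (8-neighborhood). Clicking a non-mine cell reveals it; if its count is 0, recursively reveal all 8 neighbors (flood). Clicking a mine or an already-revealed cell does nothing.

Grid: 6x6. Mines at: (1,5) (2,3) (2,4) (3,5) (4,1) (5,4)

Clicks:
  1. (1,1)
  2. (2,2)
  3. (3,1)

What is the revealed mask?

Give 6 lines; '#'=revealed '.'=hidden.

Click 1 (1,1) count=0: revealed 16 new [(0,0) (0,1) (0,2) (0,3) (0,4) (1,0) (1,1) (1,2) (1,3) (1,4) (2,0) (2,1) (2,2) (3,0) (3,1) (3,2)] -> total=16
Click 2 (2,2) count=1: revealed 0 new [(none)] -> total=16
Click 3 (3,1) count=1: revealed 0 new [(none)] -> total=16

Answer: #####.
#####.
###...
###...
......
......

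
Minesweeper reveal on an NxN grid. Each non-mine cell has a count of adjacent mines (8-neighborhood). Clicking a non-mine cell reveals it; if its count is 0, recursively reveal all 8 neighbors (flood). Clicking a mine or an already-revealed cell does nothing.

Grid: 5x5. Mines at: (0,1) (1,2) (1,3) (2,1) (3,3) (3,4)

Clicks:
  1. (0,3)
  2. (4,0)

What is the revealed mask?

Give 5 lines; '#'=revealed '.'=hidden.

Answer: ...#.
.....
.....
###..
###..

Derivation:
Click 1 (0,3) count=2: revealed 1 new [(0,3)] -> total=1
Click 2 (4,0) count=0: revealed 6 new [(3,0) (3,1) (3,2) (4,0) (4,1) (4,2)] -> total=7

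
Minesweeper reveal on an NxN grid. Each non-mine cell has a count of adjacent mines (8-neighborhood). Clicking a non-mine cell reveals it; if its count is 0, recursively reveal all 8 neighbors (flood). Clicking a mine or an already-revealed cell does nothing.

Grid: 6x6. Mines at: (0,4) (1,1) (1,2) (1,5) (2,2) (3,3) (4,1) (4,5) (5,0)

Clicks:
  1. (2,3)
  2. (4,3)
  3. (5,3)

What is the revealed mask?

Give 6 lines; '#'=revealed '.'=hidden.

Click 1 (2,3) count=3: revealed 1 new [(2,3)] -> total=1
Click 2 (4,3) count=1: revealed 1 new [(4,3)] -> total=2
Click 3 (5,3) count=0: revealed 5 new [(4,2) (4,4) (5,2) (5,3) (5,4)] -> total=7

Answer: ......
......
...#..
......
..###.
..###.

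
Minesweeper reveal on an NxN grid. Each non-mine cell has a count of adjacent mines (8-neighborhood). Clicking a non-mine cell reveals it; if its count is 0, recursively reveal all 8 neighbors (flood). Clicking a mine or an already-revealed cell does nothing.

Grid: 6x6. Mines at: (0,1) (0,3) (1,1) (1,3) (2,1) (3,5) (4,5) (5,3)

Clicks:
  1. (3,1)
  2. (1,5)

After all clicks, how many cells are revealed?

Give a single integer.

Click 1 (3,1) count=1: revealed 1 new [(3,1)] -> total=1
Click 2 (1,5) count=0: revealed 6 new [(0,4) (0,5) (1,4) (1,5) (2,4) (2,5)] -> total=7

Answer: 7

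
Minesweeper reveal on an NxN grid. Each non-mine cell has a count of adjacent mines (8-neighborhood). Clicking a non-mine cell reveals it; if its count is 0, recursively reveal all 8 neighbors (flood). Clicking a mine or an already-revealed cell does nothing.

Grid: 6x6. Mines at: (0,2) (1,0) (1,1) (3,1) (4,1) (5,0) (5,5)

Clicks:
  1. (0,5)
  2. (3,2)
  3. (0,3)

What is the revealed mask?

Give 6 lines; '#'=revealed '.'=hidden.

Answer: ...###
..####
..####
..####
..####
..###.

Derivation:
Click 1 (0,5) count=0: revealed 22 new [(0,3) (0,4) (0,5) (1,2) (1,3) (1,4) (1,5) (2,2) (2,3) (2,4) (2,5) (3,2) (3,3) (3,4) (3,5) (4,2) (4,3) (4,4) (4,5) (5,2) (5,3) (5,4)] -> total=22
Click 2 (3,2) count=2: revealed 0 new [(none)] -> total=22
Click 3 (0,3) count=1: revealed 0 new [(none)] -> total=22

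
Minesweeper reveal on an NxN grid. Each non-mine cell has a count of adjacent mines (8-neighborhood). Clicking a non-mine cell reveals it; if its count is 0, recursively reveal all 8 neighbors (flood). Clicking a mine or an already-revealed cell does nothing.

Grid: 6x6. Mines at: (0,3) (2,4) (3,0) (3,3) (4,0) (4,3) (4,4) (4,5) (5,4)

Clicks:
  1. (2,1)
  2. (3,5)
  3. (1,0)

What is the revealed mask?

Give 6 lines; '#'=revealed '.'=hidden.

Answer: ###...
###...
###...
.....#
......
......

Derivation:
Click 1 (2,1) count=1: revealed 1 new [(2,1)] -> total=1
Click 2 (3,5) count=3: revealed 1 new [(3,5)] -> total=2
Click 3 (1,0) count=0: revealed 8 new [(0,0) (0,1) (0,2) (1,0) (1,1) (1,2) (2,0) (2,2)] -> total=10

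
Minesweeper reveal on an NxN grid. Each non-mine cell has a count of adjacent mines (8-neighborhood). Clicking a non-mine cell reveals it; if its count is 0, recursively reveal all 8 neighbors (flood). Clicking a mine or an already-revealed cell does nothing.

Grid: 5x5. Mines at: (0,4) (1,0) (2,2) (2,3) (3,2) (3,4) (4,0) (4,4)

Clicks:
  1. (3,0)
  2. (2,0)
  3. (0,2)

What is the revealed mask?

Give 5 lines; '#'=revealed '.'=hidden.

Click 1 (3,0) count=1: revealed 1 new [(3,0)] -> total=1
Click 2 (2,0) count=1: revealed 1 new [(2,0)] -> total=2
Click 3 (0,2) count=0: revealed 6 new [(0,1) (0,2) (0,3) (1,1) (1,2) (1,3)] -> total=8

Answer: .###.
.###.
#....
#....
.....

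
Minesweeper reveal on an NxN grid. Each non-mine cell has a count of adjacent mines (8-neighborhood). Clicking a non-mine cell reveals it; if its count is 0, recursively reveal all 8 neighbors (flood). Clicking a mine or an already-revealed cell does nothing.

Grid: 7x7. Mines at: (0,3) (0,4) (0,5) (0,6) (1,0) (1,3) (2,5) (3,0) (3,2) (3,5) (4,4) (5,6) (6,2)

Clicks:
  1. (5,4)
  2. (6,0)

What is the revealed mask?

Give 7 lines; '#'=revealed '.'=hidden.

Answer: .......
.......
.......
.......
##.....
##..#..
##.....

Derivation:
Click 1 (5,4) count=1: revealed 1 new [(5,4)] -> total=1
Click 2 (6,0) count=0: revealed 6 new [(4,0) (4,1) (5,0) (5,1) (6,0) (6,1)] -> total=7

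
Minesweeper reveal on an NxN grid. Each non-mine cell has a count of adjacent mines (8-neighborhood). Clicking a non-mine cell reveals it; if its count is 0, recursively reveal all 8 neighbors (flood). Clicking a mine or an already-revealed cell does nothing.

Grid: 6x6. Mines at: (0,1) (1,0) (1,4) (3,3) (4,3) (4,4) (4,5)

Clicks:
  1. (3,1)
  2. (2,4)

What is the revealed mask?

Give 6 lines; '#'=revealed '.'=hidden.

Answer: ......
......
###.#.
###...
###...
###...

Derivation:
Click 1 (3,1) count=0: revealed 12 new [(2,0) (2,1) (2,2) (3,0) (3,1) (3,2) (4,0) (4,1) (4,2) (5,0) (5,1) (5,2)] -> total=12
Click 2 (2,4) count=2: revealed 1 new [(2,4)] -> total=13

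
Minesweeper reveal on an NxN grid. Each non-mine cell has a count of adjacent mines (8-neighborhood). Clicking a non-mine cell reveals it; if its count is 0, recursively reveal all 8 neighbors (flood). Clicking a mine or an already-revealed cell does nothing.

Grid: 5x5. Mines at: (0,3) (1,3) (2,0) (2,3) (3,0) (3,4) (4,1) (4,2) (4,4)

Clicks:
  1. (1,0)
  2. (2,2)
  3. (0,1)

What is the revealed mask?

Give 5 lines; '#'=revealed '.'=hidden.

Answer: ###..
###..
..#..
.....
.....

Derivation:
Click 1 (1,0) count=1: revealed 1 new [(1,0)] -> total=1
Click 2 (2,2) count=2: revealed 1 new [(2,2)] -> total=2
Click 3 (0,1) count=0: revealed 5 new [(0,0) (0,1) (0,2) (1,1) (1,2)] -> total=7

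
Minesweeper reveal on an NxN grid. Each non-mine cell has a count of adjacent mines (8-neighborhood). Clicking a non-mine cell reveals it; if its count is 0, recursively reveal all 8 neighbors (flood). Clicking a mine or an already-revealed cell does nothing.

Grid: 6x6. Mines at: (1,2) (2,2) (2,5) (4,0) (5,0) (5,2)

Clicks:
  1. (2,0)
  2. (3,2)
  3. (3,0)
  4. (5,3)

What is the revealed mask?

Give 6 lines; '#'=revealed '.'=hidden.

Click 1 (2,0) count=0: revealed 8 new [(0,0) (0,1) (1,0) (1,1) (2,0) (2,1) (3,0) (3,1)] -> total=8
Click 2 (3,2) count=1: revealed 1 new [(3,2)] -> total=9
Click 3 (3,0) count=1: revealed 0 new [(none)] -> total=9
Click 4 (5,3) count=1: revealed 1 new [(5,3)] -> total=10

Answer: ##....
##....
##....
###...
......
...#..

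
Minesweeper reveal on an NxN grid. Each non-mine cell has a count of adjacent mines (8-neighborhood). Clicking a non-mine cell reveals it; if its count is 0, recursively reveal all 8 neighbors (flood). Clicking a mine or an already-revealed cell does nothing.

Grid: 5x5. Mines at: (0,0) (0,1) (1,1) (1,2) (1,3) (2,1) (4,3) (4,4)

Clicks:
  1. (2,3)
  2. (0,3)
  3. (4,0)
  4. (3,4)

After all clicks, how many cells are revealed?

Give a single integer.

Click 1 (2,3) count=2: revealed 1 new [(2,3)] -> total=1
Click 2 (0,3) count=2: revealed 1 new [(0,3)] -> total=2
Click 3 (4,0) count=0: revealed 6 new [(3,0) (3,1) (3,2) (4,0) (4,1) (4,2)] -> total=8
Click 4 (3,4) count=2: revealed 1 new [(3,4)] -> total=9

Answer: 9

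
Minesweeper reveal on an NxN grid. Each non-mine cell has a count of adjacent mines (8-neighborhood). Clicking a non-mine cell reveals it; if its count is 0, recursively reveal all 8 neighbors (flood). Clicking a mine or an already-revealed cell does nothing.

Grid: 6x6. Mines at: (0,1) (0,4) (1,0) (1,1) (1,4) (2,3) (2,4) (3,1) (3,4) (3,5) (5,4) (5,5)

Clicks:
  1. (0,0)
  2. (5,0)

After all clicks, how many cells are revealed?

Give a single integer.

Click 1 (0,0) count=3: revealed 1 new [(0,0)] -> total=1
Click 2 (5,0) count=0: revealed 8 new [(4,0) (4,1) (4,2) (4,3) (5,0) (5,1) (5,2) (5,3)] -> total=9

Answer: 9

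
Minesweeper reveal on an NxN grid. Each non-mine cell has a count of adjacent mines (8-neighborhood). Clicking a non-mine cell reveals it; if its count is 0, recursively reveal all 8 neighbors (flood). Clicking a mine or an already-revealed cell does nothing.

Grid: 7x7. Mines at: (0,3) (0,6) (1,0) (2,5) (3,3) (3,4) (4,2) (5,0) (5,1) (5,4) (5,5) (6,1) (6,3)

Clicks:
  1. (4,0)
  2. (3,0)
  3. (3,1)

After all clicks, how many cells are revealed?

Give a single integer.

Answer: 6

Derivation:
Click 1 (4,0) count=2: revealed 1 new [(4,0)] -> total=1
Click 2 (3,0) count=0: revealed 5 new [(2,0) (2,1) (3,0) (3,1) (4,1)] -> total=6
Click 3 (3,1) count=1: revealed 0 new [(none)] -> total=6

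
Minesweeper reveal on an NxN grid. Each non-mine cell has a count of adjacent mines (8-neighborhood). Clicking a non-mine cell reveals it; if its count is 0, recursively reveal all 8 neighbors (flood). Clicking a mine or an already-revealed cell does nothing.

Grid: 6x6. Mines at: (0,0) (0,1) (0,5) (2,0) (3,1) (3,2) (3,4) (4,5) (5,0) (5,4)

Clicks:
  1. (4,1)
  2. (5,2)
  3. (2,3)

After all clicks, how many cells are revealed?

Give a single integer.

Click 1 (4,1) count=3: revealed 1 new [(4,1)] -> total=1
Click 2 (5,2) count=0: revealed 5 new [(4,2) (4,3) (5,1) (5,2) (5,3)] -> total=6
Click 3 (2,3) count=2: revealed 1 new [(2,3)] -> total=7

Answer: 7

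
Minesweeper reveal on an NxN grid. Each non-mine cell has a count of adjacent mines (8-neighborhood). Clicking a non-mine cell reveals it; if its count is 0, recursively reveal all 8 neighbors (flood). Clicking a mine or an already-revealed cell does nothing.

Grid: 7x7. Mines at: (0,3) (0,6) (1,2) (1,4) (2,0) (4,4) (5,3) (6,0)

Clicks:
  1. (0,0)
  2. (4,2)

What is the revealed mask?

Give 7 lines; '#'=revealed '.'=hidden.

Answer: ##.....
##.....
.......
.......
..#....
.......
.......

Derivation:
Click 1 (0,0) count=0: revealed 4 new [(0,0) (0,1) (1,0) (1,1)] -> total=4
Click 2 (4,2) count=1: revealed 1 new [(4,2)] -> total=5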